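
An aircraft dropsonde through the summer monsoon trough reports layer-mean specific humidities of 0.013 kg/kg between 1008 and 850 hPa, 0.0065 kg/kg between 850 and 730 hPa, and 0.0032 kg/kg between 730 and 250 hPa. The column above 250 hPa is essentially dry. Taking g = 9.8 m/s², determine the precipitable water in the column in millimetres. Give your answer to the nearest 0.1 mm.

PW ≈ 44.6 mm

Precipitable water is the column-integrated vapour mass per unit area: PW = (1/g) Σ q̄ Δp, with q in kg/kg and Δp in Pa (1 kg/m² of water = 1 mm).
Layer 1008–850 hPa: Δp = 158 hPa = 15800 Pa, q̄ = 0.013 kg/kg → 0.013 × 15800 / 9.8 = 20.96 mm
Layer 850–730 hPa: Δp = 120 hPa = 12000 Pa, q̄ = 0.0065 kg/kg → 0.0065 × 12000 / 9.8 = 7.96 mm
Layer 730–250 hPa: Δp = 480 hPa = 48000 Pa, q̄ = 0.0032 kg/kg → 0.0032 × 48000 / 9.8 = 15.67 mm
PW = 20.96 + 7.96 + 15.67 = 44.59 ≈ 44.6 mm.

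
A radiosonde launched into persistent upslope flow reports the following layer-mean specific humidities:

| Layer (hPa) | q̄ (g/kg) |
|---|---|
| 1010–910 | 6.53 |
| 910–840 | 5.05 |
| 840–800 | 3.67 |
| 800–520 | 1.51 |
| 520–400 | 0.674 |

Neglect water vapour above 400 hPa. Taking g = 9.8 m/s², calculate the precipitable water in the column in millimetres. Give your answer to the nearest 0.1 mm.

PW ≈ 16.9 mm

Precipitable water is the column-integrated vapour mass per unit area: PW = (1/g) Σ q̄ Δp, with q in kg/kg and Δp in Pa (1 kg/m² of water = 1 mm).
Layer 1010–910 hPa: Δp = 100 hPa = 10000 Pa, q̄ = 0.00653 kg/kg → 0.00653 × 10000 / 9.8 = 6.66 mm
Layer 910–840 hPa: Δp = 70 hPa = 7000 Pa, q̄ = 0.00505 kg/kg → 0.00505 × 7000 / 9.8 = 3.61 mm
Layer 840–800 hPa: Δp = 40 hPa = 4000 Pa, q̄ = 0.00367 kg/kg → 0.00367 × 4000 / 9.8 = 1.50 mm
Layer 800–520 hPa: Δp = 280 hPa = 28000 Pa, q̄ = 0.00151 kg/kg → 0.00151 × 28000 / 9.8 = 4.31 mm
Layer 520–400 hPa: Δp = 120 hPa = 12000 Pa, q̄ = 0.000674 kg/kg → 0.000674 × 12000 / 9.8 = 0.83 mm
PW = 6.66 + 3.61 + 1.50 + 4.31 + 0.83 = 16.91 ≈ 16.9 mm.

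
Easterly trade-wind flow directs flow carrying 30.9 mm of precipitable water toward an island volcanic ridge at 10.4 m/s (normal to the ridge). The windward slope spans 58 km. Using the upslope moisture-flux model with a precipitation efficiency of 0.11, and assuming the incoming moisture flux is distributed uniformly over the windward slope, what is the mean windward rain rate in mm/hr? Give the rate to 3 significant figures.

Incoming column moisture flux per unit ridge length: F = V × PW = 10.4 × 30.9 = 321.36 mm·m/s.
Spread over the 58 km slope with efficiency ε = 0.11: R = ε·F/W = 0.11 × 321.36 / 58000 m = 6.095e-04 mm/s.
R = 6.095e-04 × 3600 = 2.19 mm/hr.

R ≈ 2.19 mm/hr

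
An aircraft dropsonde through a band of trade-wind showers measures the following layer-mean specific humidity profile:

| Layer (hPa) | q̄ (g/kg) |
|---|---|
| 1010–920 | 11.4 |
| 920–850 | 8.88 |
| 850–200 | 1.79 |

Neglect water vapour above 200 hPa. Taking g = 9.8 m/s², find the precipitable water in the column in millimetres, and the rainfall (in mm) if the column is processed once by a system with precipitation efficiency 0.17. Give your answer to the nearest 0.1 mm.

PW ≈ 28.7 mm; rainfall ≈ 4.9 mm

Precipitable water is the column-integrated vapour mass per unit area: PW = (1/g) Σ q̄ Δp, with q in kg/kg and Δp in Pa (1 kg/m² of water = 1 mm).
Layer 1010–920 hPa: Δp = 90 hPa = 9000 Pa, q̄ = 0.0114 kg/kg → 0.0114 × 9000 / 9.8 = 10.47 mm
Layer 920–850 hPa: Δp = 70 hPa = 7000 Pa, q̄ = 0.00888 kg/kg → 0.00888 × 7000 / 9.8 = 6.34 mm
Layer 850–200 hPa: Δp = 650 hPa = 65000 Pa, q̄ = 0.00179 kg/kg → 0.00179 × 65000 / 9.8 = 11.87 mm
PW = 10.47 + 6.34 + 11.87 = 28.68 ≈ 28.7 mm.
Rainfall = ε × PW = 0.17 × 28.7 = 4.9 mm.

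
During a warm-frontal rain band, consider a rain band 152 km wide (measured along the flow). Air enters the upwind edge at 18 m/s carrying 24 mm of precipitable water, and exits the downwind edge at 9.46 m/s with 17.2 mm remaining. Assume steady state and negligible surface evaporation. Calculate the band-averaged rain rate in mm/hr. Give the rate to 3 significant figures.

Column moisture flux per unit crosswind length is F = V × PW.
Inflow: F_in = 18 × 24 = 432 mm·m/s
Outflow: F_out = 9.46 × 17.2 = 162.712 mm·m/s
Steady-state rate R = (F_in − F_out)/L = (432 − 162.712) / 152000 m = 1.772e-03 mm/s.
R = 1.772e-03 × 3600 = 6.38 mm/hr.

R ≈ 6.38 mm/hr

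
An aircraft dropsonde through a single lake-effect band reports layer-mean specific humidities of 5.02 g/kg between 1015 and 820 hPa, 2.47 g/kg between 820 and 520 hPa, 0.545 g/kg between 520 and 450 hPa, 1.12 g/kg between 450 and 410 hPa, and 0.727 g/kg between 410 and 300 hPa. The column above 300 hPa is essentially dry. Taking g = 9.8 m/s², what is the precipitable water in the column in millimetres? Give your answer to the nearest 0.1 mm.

PW ≈ 19.2 mm

Precipitable water is the column-integrated vapour mass per unit area: PW = (1/g) Σ q̄ Δp, with q in kg/kg and Δp in Pa (1 kg/m² of water = 1 mm).
Layer 1015–820 hPa: Δp = 195 hPa = 19500 Pa, q̄ = 0.00502 kg/kg → 0.00502 × 19500 / 9.8 = 9.99 mm
Layer 820–520 hPa: Δp = 300 hPa = 30000 Pa, q̄ = 0.00247 kg/kg → 0.00247 × 30000 / 9.8 = 7.56 mm
Layer 520–450 hPa: Δp = 70 hPa = 7000 Pa, q̄ = 0.000545 kg/kg → 0.000545 × 7000 / 9.8 = 0.39 mm
Layer 450–410 hPa: Δp = 40 hPa = 4000 Pa, q̄ = 0.00112 kg/kg → 0.00112 × 4000 / 9.8 = 0.46 mm
Layer 410–300 hPa: Δp = 110 hPa = 11000 Pa, q̄ = 0.000727 kg/kg → 0.000727 × 11000 / 9.8 = 0.82 mm
PW = 9.99 + 7.56 + 0.39 + 0.46 + 0.82 = 19.22 ≈ 19.2 mm.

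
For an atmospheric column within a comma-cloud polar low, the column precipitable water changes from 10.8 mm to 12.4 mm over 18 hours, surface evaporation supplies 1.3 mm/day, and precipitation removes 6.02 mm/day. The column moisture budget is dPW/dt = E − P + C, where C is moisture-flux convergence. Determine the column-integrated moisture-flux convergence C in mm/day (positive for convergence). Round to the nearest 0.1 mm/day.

dPW/dt = (12.4 − 10.8) mm / (18/24 day) = +2.133 mm/day.
C = dPW/dt − E + P = (+2.133) − 1.3 + 6.02 = 6.9 mm/day.

C ≈ 6.9 mm/day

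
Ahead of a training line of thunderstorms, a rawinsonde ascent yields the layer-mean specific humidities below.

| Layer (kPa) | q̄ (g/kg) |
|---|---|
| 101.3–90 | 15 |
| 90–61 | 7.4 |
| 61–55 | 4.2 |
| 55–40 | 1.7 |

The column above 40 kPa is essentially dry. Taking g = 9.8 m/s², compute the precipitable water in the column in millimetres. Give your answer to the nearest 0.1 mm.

PW ≈ 44.4 mm

Precipitable water is the column-integrated vapour mass per unit area: PW = (1/g) Σ q̄ Δp, with q in kg/kg and Δp in Pa (1 kg/m² of water = 1 mm).
Layer 101.3–90 kPa: Δp = 113 hPa = 11300 Pa, q̄ = 0.015 kg/kg → 0.015 × 11300 / 9.8 = 17.30 mm
Layer 90–61 kPa: Δp = 290 hPa = 29000 Pa, q̄ = 0.0074 kg/kg → 0.0074 × 29000 / 9.8 = 21.90 mm
Layer 61–55 kPa: Δp = 60 hPa = 6000 Pa, q̄ = 0.0042 kg/kg → 0.0042 × 6000 / 9.8 = 2.57 mm
Layer 55–40 kPa: Δp = 150 hPa = 15000 Pa, q̄ = 0.0017 kg/kg → 0.0017 × 15000 / 9.8 = 2.60 mm
PW = 17.30 + 21.90 + 2.57 + 2.60 = 44.37 ≈ 44.4 mm.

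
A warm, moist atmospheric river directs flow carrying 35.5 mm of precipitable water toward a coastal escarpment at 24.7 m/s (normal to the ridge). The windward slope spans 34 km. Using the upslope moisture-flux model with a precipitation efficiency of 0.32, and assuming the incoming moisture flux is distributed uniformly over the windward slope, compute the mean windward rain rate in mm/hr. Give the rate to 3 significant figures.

Incoming column moisture flux per unit ridge length: F = V × PW = 24.7 × 35.5 = 876.85 mm·m/s.
Spread over the 34 km slope with efficiency ε = 0.32: R = ε·F/W = 0.32 × 876.85 / 34000 m = 8.253e-03 mm/s.
R = 8.253e-03 × 3600 = 29.7 mm/hr.

R ≈ 29.7 mm/hr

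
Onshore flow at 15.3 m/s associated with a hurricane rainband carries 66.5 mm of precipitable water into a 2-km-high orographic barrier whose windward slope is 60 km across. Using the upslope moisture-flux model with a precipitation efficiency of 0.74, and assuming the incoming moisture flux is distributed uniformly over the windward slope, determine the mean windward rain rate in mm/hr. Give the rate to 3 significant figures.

R ≈ 45.2 mm/hr

Incoming column moisture flux per unit ridge length: F = V × PW = 15.3 × 66.5 = 1017.45 mm·m/s.
Spread over the 60 km slope with efficiency ε = 0.74: R = ε·F/W = 0.74 × 1017.45 / 60000 m = 1.255e-02 mm/s.
R = 1.255e-02 × 3600 = 45.2 mm/hr.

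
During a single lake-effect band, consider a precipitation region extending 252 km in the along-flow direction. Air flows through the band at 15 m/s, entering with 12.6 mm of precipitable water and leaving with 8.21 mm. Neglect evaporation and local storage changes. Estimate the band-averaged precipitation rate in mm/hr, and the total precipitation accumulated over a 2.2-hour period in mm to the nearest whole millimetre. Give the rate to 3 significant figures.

Column moisture flux per unit crosswind length is F = V × PW.
Inflow: F_in = 15 × 12.6 = 189 mm·m/s
Outflow: F_out = 15 × 8.21 = 123.15 mm·m/s
Steady-state rate R = (F_in − F_out)/L = (189 − 123.15) / 252000 m = 2.613e-04 mm/s.
R = 2.613e-04 × 3600 = 0.941 mm/hr.
Over 2.2 h: total = 0.941 × 2.2 = 2.0702 ≈ 2 mm.

R ≈ 0.941 mm/hr; total ≈ 2 mm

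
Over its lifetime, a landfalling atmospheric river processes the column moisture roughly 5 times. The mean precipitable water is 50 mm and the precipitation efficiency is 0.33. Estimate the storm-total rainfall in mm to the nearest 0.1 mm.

rainfall ≈ 82.5 mm

Each cycle deposits ε × PW = 0.33 × 50 = 16.5 mm.
Over 5 cycles: 5 × 16.5 = 82.5 mm.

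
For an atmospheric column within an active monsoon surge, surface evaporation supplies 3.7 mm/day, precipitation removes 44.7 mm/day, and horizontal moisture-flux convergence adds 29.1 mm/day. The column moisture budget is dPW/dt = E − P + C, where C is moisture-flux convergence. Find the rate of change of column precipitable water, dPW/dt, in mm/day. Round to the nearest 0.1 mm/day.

dPW/dt = E − P + C = 3.7 − 44.7 + (29.1) = -11.9 mm/day.

dPW/dt ≈ -11.9 mm/day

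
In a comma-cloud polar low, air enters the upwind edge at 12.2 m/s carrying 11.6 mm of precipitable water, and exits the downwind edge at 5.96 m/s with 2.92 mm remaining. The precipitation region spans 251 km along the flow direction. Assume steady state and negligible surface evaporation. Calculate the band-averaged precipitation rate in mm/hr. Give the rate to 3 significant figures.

R ≈ 1.78 mm/hr

Column moisture flux per unit crosswind length is F = V × PW.
Inflow: F_in = 12.2 × 11.6 = 141.52 mm·m/s
Outflow: F_out = 5.96 × 2.92 = 17.4032 mm·m/s
Steady-state rate R = (F_in − F_out)/L = (141.52 − 17.4032) / 251000 m = 4.945e-04 mm/s.
R = 4.945e-04 × 3600 = 1.78 mm/hr.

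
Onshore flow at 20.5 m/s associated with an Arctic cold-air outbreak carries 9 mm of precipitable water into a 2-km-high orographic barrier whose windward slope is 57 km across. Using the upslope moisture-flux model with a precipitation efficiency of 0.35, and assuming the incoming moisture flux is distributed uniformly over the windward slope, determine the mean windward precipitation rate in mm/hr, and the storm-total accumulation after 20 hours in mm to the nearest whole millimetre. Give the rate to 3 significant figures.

Incoming column moisture flux per unit ridge length: F = V × PW = 20.5 × 9 = 184.5 mm·m/s.
Spread over the 57 km slope with efficiency ε = 0.35: R = ε·F/W = 0.35 × 184.5 / 57000 m = 1.133e-03 mm/s.
R = 1.133e-03 × 3600 = 4.08 mm/hr.
Over 20 h: total = 4.08 × 20 = 81.6 ≈ 82 mm.

R ≈ 4.08 mm/hr; total ≈ 82 mm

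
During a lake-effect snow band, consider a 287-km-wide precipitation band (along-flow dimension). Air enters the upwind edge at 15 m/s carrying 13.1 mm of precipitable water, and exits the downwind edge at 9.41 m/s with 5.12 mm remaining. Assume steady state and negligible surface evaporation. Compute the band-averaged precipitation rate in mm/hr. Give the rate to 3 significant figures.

R ≈ 1.86 mm/hr

Column moisture flux per unit crosswind length is F = V × PW.
Inflow: F_in = 15 × 13.1 = 196.5 mm·m/s
Outflow: F_out = 9.41 × 5.12 = 48.1792 mm·m/s
Steady-state rate R = (F_in − F_out)/L = (196.5 − 48.1792) / 287000 m = 5.168e-04 mm/s.
R = 5.168e-04 × 3600 = 1.86 mm/hr.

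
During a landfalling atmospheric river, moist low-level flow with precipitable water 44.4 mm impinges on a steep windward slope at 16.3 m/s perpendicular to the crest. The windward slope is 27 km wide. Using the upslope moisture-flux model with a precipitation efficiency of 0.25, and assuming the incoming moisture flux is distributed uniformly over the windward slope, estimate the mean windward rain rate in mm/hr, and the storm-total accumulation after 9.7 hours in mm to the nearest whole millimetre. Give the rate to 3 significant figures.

Incoming column moisture flux per unit ridge length: F = V × PW = 16.3 × 44.4 = 723.72 mm·m/s.
Spread over the 27 km slope with efficiency ε = 0.25: R = ε·F/W = 0.25 × 723.72 / 27000 m = 6.701e-03 mm/s.
R = 6.701e-03 × 3600 = 24.1 mm/hr.
Over 9.7 h: total = 24.1 × 9.7 = 233.77 ≈ 234 mm.

R ≈ 24.1 mm/hr; total ≈ 234 mm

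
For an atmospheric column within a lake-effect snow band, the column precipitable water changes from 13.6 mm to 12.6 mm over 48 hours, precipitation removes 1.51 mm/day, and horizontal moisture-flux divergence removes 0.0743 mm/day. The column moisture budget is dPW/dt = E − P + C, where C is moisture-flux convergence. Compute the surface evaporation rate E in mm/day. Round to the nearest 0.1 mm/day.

E ≈ 1.1 mm/day

dPW/dt = (12.6 − 13.6) mm / (48/24 day) = -0.500 mm/day.
E = dPW/dt + P − C = (-0.500) + 1.51 − (-0.0743) = 1.1 mm/day.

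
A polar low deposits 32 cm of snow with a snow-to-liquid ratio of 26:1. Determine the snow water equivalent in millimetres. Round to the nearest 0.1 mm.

SWE ≈ 12.3 mm

SWE = snow depth / ratio = 32 cm / 26 = 1.231 cm = 12.3 mm.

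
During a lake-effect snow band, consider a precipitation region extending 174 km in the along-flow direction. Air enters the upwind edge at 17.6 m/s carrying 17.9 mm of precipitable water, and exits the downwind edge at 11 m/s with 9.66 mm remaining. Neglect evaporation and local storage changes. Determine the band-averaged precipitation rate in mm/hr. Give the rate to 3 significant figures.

Column moisture flux per unit crosswind length is F = V × PW.
Inflow: F_in = 17.6 × 17.9 = 315.04 mm·m/s
Outflow: F_out = 11 × 9.66 = 106.26 mm·m/s
Steady-state rate R = (F_in − F_out)/L = (315.04 − 106.26) / 174000 m = 1.200e-03 mm/s.
R = 1.200e-03 × 3600 = 4.32 mm/hr.

R ≈ 4.32 mm/hr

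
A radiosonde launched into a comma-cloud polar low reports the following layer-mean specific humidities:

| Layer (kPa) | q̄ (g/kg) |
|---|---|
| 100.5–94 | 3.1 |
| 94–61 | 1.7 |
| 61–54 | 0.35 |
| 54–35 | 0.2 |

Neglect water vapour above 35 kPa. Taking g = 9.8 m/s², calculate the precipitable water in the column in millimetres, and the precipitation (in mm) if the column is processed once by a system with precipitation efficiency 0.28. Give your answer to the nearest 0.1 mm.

PW ≈ 8.4 mm; precipitation ≈ 2.4 mm

Precipitable water is the column-integrated vapour mass per unit area: PW = (1/g) Σ q̄ Δp, with q in kg/kg and Δp in Pa (1 kg/m² of water = 1 mm).
Layer 100.5–94 kPa: Δp = 65 hPa = 6500 Pa, q̄ = 0.0031 kg/kg → 0.0031 × 6500 / 9.8 = 2.06 mm
Layer 94–61 kPa: Δp = 330 hPa = 33000 Pa, q̄ = 0.0017 kg/kg → 0.0017 × 33000 / 9.8 = 5.72 mm
Layer 61–54 kPa: Δp = 70 hPa = 7000 Pa, q̄ = 0.00035 kg/kg → 0.00035 × 7000 / 9.8 = 0.25 mm
Layer 54–35 kPa: Δp = 190 hPa = 19000 Pa, q̄ = 0.0002 kg/kg → 0.0002 × 19000 / 9.8 = 0.39 mm
PW = 2.06 + 5.72 + 0.25 + 0.39 = 8.42 ≈ 8.4 mm.
Precipitation = ε × PW = 0.28 × 8.4 = 2.4 mm.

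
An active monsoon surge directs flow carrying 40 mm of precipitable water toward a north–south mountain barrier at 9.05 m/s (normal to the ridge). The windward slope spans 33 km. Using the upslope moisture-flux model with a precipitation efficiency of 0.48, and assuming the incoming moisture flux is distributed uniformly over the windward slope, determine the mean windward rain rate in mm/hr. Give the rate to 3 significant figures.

Incoming column moisture flux per unit ridge length: F = V × PW = 9.05 × 40 = 362 mm·m/s.
Spread over the 33 km slope with efficiency ε = 0.48: R = ε·F/W = 0.48 × 362 / 33000 m = 5.265e-03 mm/s.
R = 5.265e-03 × 3600 = 19.0 mm/hr.

R ≈ 19.0 mm/hr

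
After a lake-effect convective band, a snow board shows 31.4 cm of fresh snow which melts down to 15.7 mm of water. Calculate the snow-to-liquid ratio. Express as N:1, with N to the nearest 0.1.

ratio ≈ 20.0

Ratio = snow depth / SWE = 314 mm / 15.7 mm = 20.0, i.e. 20.0:1.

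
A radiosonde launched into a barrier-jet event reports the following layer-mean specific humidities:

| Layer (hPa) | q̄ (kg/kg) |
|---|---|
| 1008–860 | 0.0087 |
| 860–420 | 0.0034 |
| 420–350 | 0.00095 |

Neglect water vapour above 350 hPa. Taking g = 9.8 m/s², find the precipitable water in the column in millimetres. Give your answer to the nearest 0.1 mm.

Precipitable water is the column-integrated vapour mass per unit area: PW = (1/g) Σ q̄ Δp, with q in kg/kg and Δp in Pa (1 kg/m² of water = 1 mm).
Layer 1008–860 hPa: Δp = 148 hPa = 14800 Pa, q̄ = 0.0087 kg/kg → 0.0087 × 14800 / 9.8 = 13.14 mm
Layer 860–420 hPa: Δp = 440 hPa = 44000 Pa, q̄ = 0.0034 kg/kg → 0.0034 × 44000 / 9.8 = 15.27 mm
Layer 420–350 hPa: Δp = 70 hPa = 7000 Pa, q̄ = 0.00095 kg/kg → 0.00095 × 7000 / 9.8 = 0.68 mm
PW = 13.14 + 15.27 + 0.68 = 29.09 ≈ 29.1 mm.

PW ≈ 29.1 mm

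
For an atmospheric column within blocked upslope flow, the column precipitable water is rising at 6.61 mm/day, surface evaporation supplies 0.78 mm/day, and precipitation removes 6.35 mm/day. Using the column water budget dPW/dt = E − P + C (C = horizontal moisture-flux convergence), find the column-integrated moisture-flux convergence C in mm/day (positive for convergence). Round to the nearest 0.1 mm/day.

dPW/dt = +6.61 mm/day.
C = dPW/dt − E + P = (+6.61) − 0.78 + 6.35 = 12.2 mm/day.

C ≈ 12.2 mm/day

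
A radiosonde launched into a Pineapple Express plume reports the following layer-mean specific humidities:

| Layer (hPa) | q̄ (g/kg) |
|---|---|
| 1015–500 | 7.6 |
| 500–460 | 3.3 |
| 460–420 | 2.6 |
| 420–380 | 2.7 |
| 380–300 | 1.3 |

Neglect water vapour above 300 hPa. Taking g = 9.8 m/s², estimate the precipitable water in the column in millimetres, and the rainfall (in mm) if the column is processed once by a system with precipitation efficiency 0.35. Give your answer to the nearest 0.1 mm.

PW ≈ 44.5 mm; rainfall ≈ 15.6 mm

Precipitable water is the column-integrated vapour mass per unit area: PW = (1/g) Σ q̄ Δp, with q in kg/kg and Δp in Pa (1 kg/m² of water = 1 mm).
Layer 1015–500 hPa: Δp = 515 hPa = 51500 Pa, q̄ = 0.0076 kg/kg → 0.0076 × 51500 / 9.8 = 39.94 mm
Layer 500–460 hPa: Δp = 40 hPa = 4000 Pa, q̄ = 0.0033 kg/kg → 0.0033 × 4000 / 9.8 = 1.35 mm
Layer 460–420 hPa: Δp = 40 hPa = 4000 Pa, q̄ = 0.0026 kg/kg → 0.0026 × 4000 / 9.8 = 1.06 mm
Layer 420–380 hPa: Δp = 40 hPa = 4000 Pa, q̄ = 0.0027 kg/kg → 0.0027 × 4000 / 9.8 = 1.10 mm
Layer 380–300 hPa: Δp = 80 hPa = 8000 Pa, q̄ = 0.0013 kg/kg → 0.0013 × 8000 / 9.8 = 1.06 mm
PW = 39.94 + 1.35 + 1.06 + 1.10 + 1.06 = 44.51 ≈ 44.5 mm.
Rainfall = ε × PW = 0.35 × 44.5 = 15.6 mm.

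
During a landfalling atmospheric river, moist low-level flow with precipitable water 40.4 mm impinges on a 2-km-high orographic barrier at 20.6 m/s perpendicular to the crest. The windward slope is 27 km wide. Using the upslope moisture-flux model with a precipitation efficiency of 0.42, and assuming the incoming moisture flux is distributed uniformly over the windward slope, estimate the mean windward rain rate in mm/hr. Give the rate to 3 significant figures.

Incoming column moisture flux per unit ridge length: F = V × PW = 20.6 × 40.4 = 832.24 mm·m/s.
Spread over the 27 km slope with efficiency ε = 0.42: R = ε·F/W = 0.42 × 832.24 / 27000 m = 1.295e-02 mm/s.
R = 1.295e-02 × 3600 = 46.6 mm/hr.

R ≈ 46.6 mm/hr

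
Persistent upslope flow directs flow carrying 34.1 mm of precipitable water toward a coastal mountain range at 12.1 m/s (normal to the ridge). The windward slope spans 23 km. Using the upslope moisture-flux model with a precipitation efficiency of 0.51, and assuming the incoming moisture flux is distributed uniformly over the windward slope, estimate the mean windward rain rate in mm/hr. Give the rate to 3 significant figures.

Incoming column moisture flux per unit ridge length: F = V × PW = 12.1 × 34.1 = 412.61 mm·m/s.
Spread over the 23 km slope with efficiency ε = 0.51: R = ε·F/W = 0.51 × 412.61 / 23000 m = 9.149e-03 mm/s.
R = 9.149e-03 × 3600 = 32.9 mm/hr.

R ≈ 32.9 mm/hr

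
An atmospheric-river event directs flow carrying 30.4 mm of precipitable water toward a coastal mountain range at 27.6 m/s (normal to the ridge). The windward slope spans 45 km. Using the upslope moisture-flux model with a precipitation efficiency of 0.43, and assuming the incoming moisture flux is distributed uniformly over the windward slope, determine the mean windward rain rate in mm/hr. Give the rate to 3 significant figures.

Incoming column moisture flux per unit ridge length: F = V × PW = 27.6 × 30.4 = 839.04 mm·m/s.
Spread over the 45 km slope with efficiency ε = 0.43: R = ε·F/W = 0.43 × 839.04 / 45000 m = 8.017e-03 mm/s.
R = 8.017e-03 × 3600 = 28.9 mm/hr.

R ≈ 28.9 mm/hr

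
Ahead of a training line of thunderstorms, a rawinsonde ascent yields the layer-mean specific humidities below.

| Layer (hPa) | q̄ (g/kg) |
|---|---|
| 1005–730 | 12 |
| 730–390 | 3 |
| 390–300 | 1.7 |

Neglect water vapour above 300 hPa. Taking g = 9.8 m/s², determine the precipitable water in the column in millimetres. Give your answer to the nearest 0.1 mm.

Precipitable water is the column-integrated vapour mass per unit area: PW = (1/g) Σ q̄ Δp, with q in kg/kg and Δp in Pa (1 kg/m² of water = 1 mm).
Layer 1005–730 hPa: Δp = 275 hPa = 27500 Pa, q̄ = 0.012 kg/kg → 0.012 × 27500 / 9.8 = 33.67 mm
Layer 730–390 hPa: Δp = 340 hPa = 34000 Pa, q̄ = 0.003 kg/kg → 0.003 × 34000 / 9.8 = 10.41 mm
Layer 390–300 hPa: Δp = 90 hPa = 9000 Pa, q̄ = 0.0017 kg/kg → 0.0017 × 9000 / 9.8 = 1.56 mm
PW = 33.67 + 10.41 + 1.56 = 45.64 ≈ 45.6 mm.

PW ≈ 45.6 mm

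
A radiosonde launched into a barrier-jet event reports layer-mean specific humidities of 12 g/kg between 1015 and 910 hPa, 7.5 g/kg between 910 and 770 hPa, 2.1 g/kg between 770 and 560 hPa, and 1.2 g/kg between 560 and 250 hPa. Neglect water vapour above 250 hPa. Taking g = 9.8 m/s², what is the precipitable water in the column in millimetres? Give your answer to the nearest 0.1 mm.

PW ≈ 31.9 mm

Precipitable water is the column-integrated vapour mass per unit area: PW = (1/g) Σ q̄ Δp, with q in kg/kg and Δp in Pa (1 kg/m² of water = 1 mm).
Layer 1015–910 hPa: Δp = 105 hPa = 10500 Pa, q̄ = 0.012 kg/kg → 0.012 × 10500 / 9.8 = 12.86 mm
Layer 910–770 hPa: Δp = 140 hPa = 14000 Pa, q̄ = 0.0075 kg/kg → 0.0075 × 14000 / 9.8 = 10.71 mm
Layer 770–560 hPa: Δp = 210 hPa = 21000 Pa, q̄ = 0.0021 kg/kg → 0.0021 × 21000 / 9.8 = 4.50 mm
Layer 560–250 hPa: Δp = 310 hPa = 31000 Pa, q̄ = 0.0012 kg/kg → 0.0012 × 31000 / 9.8 = 3.80 mm
PW = 12.86 + 10.71 + 4.50 + 3.80 = 31.87 ≈ 31.9 mm.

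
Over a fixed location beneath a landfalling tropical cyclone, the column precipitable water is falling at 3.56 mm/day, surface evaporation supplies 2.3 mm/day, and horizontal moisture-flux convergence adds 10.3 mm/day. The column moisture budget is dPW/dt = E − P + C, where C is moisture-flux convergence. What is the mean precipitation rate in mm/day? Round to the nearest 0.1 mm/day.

P ≈ 16.2 mm/day

dPW/dt = -3.56 mm/day.
P = E + C − dPW/dt = 2.3 + (10.3) − (-3.56) = 16.2 mm/day.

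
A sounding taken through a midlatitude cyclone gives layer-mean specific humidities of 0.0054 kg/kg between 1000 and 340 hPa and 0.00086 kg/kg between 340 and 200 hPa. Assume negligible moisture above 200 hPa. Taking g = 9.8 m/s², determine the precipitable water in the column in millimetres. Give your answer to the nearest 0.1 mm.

Precipitable water is the column-integrated vapour mass per unit area: PW = (1/g) Σ q̄ Δp, with q in kg/kg and Δp in Pa (1 kg/m² of water = 1 mm).
Layer 1000–340 hPa: Δp = 660 hPa = 66000 Pa, q̄ = 0.0054 kg/kg → 0.0054 × 66000 / 9.8 = 36.37 mm
Layer 340–200 hPa: Δp = 140 hPa = 14000 Pa, q̄ = 0.00086 kg/kg → 0.00086 × 14000 / 9.8 = 1.23 mm
PW = 36.37 + 1.23 = 37.60 ≈ 37.6 mm.

PW ≈ 37.6 mm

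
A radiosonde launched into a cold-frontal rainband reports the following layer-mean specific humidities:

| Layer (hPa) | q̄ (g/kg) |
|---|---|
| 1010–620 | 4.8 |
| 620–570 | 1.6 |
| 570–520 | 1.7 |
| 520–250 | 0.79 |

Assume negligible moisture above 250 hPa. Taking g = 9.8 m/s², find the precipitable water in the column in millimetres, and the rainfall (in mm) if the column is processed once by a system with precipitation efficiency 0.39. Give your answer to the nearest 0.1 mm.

PW ≈ 23.0 mm; rainfall ≈ 9.0 mm

Precipitable water is the column-integrated vapour mass per unit area: PW = (1/g) Σ q̄ Δp, with q in kg/kg and Δp in Pa (1 kg/m² of water = 1 mm).
Layer 1010–620 hPa: Δp = 390 hPa = 39000 Pa, q̄ = 0.0048 kg/kg → 0.0048 × 39000 / 9.8 = 19.10 mm
Layer 620–570 hPa: Δp = 50 hPa = 5000 Pa, q̄ = 0.0016 kg/kg → 0.0016 × 5000 / 9.8 = 0.82 mm
Layer 570–520 hPa: Δp = 50 hPa = 5000 Pa, q̄ = 0.0017 kg/kg → 0.0017 × 5000 / 9.8 = 0.87 mm
Layer 520–250 hPa: Δp = 270 hPa = 27000 Pa, q̄ = 0.00079 kg/kg → 0.00079 × 27000 / 9.8 = 2.18 mm
PW = 19.10 + 0.82 + 0.87 + 2.18 = 22.97 ≈ 23.0 mm.
Rainfall = ε × PW = 0.39 × 23.0 = 9.0 mm.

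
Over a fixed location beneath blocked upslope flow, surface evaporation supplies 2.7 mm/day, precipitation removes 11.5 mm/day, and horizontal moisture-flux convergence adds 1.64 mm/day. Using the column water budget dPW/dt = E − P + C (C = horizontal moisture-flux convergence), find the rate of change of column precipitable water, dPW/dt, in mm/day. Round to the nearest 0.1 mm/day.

dPW/dt = E − P + C = 2.7 − 11.5 + (1.64) = -7.2 mm/day.

dPW/dt ≈ -7.2 mm/day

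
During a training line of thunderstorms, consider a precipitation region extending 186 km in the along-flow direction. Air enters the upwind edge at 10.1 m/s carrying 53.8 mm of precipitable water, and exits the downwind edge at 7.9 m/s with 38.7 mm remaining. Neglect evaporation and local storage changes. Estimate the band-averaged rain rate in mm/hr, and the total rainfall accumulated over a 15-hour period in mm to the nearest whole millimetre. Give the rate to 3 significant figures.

Column moisture flux per unit crosswind length is F = V × PW.
Inflow: F_in = 10.1 × 53.8 = 543.38 mm·m/s
Outflow: F_out = 7.9 × 38.7 = 305.73 mm·m/s
Steady-state rate R = (F_in − F_out)/L = (543.38 − 305.73) / 186000 m = 1.278e-03 mm/s.
R = 1.278e-03 × 3600 = 4.60 mm/hr.
Over 15 h: total = 4.60 × 15 = 69 mm.

R ≈ 4.60 mm/hr; total ≈ 69 mm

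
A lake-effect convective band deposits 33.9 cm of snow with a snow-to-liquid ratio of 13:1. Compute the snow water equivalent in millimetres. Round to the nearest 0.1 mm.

SWE = snow depth / ratio = 33.9 cm / 13 = 2.608 cm = 26.1 mm.

SWE ≈ 26.1 mm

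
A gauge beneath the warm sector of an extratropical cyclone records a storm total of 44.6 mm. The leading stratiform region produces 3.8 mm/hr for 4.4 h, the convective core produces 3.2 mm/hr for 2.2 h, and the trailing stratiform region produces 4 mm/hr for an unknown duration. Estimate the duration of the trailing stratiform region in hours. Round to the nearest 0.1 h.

duration ≈ 5.2 h

Known phases: 3.8 × 4.4 + 3.2 × 2.2 = 16.72 + 7.04 = 23.76 mm.
Remaining depth = 44.6 − 23.76 = 20.84 mm.
Duration = 20.84 / 4 = 5.2 h.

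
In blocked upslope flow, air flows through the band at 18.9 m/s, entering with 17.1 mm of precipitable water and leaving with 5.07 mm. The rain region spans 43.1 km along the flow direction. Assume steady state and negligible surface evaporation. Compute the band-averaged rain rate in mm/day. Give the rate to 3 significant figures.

R ≈ 456 mm/day

Column moisture flux per unit crosswind length is F = V × PW.
Inflow: F_in = 18.9 × 17.1 = 323.19 mm·m/s
Outflow: F_out = 18.9 × 5.07 = 95.823 mm·m/s
Steady-state rate R = (F_in − F_out)/L = (323.19 − 95.823) / 43100 m = 5.275e-03 mm/s.
R = 5.275e-03 × 3600 × 24 = 456 mm/day.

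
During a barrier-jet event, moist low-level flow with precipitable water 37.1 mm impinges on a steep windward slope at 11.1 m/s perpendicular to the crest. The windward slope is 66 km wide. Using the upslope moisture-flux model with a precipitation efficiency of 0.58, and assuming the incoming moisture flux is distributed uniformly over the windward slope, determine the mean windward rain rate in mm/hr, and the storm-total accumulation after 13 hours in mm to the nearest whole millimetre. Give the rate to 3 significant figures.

R ≈ 13.0 mm/hr; total ≈ 169 mm

Incoming column moisture flux per unit ridge length: F = V × PW = 11.1 × 37.1 = 411.81 mm·m/s.
Spread over the 66 km slope with efficiency ε = 0.58: R = ε·F/W = 0.58 × 411.81 / 66000 m = 3.619e-03 mm/s.
R = 3.619e-03 × 3600 = 13.0 mm/hr.
Over 13 h: total = 13.0 × 13 = 169 mm.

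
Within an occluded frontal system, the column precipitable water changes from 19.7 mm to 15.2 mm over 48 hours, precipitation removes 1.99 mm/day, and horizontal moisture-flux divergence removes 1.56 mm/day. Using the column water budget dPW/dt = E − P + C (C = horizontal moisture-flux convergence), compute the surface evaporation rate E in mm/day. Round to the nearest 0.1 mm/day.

E ≈ 1.3 mm/day

dPW/dt = (15.2 − 19.7) mm / (48/24 day) = -2.250 mm/day.
E = dPW/dt + P − C = (-2.250) + 1.99 − (-1.56) = 1.3 mm/day.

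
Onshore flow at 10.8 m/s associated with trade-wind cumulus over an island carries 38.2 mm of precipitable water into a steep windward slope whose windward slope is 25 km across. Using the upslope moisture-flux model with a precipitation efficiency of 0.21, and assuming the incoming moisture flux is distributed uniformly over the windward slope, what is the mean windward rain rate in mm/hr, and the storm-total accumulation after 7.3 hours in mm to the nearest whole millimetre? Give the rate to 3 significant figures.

R ≈ 12.5 mm/hr; total ≈ 91 mm

Incoming column moisture flux per unit ridge length: F = V × PW = 10.8 × 38.2 = 412.56 mm·m/s.
Spread over the 25 km slope with efficiency ε = 0.21: R = ε·F/W = 0.21 × 412.56 / 25000 m = 3.466e-03 mm/s.
R = 3.466e-03 × 3600 = 12.5 mm/hr.
Over 7.3 h: total = 12.5 × 7.3 = 91.25 ≈ 91 mm.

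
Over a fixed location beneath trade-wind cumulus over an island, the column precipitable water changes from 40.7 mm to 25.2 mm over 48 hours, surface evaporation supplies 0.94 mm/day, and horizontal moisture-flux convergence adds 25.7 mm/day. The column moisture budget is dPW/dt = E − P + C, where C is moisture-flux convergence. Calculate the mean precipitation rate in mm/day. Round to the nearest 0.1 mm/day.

dPW/dt = (25.2 − 40.7) mm / (48/24 day) = -7.750 mm/day.
P = E + C − dPW/dt = 0.94 + (25.7) − (-7.750) = 34.4 mm/day.

P ≈ 34.4 mm/day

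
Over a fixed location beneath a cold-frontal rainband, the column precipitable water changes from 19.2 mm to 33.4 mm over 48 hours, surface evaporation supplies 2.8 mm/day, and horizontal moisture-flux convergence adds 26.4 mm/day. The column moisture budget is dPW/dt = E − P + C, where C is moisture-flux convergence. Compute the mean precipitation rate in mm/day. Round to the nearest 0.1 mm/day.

dPW/dt = (33.4 − 19.2) mm / (48/24 day) = +7.100 mm/day.
P = E + C − dPW/dt = 2.8 + (26.4) − (+7.100) = 22.1 mm/day.

P ≈ 22.1 mm/day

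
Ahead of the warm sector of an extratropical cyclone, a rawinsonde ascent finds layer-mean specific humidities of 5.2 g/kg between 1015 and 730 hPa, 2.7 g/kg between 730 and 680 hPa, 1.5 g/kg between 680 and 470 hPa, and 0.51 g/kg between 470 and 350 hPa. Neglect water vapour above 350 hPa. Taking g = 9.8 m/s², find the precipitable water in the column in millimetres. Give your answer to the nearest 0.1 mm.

PW ≈ 20.3 mm

Precipitable water is the column-integrated vapour mass per unit area: PW = (1/g) Σ q̄ Δp, with q in kg/kg and Δp in Pa (1 kg/m² of water = 1 mm).
Layer 1015–730 hPa: Δp = 285 hPa = 28500 Pa, q̄ = 0.0052 kg/kg → 0.0052 × 28500 / 9.8 = 15.12 mm
Layer 730–680 hPa: Δp = 50 hPa = 5000 Pa, q̄ = 0.0027 kg/kg → 0.0027 × 5000 / 9.8 = 1.38 mm
Layer 680–470 hPa: Δp = 210 hPa = 21000 Pa, q̄ = 0.0015 kg/kg → 0.0015 × 21000 / 9.8 = 3.21 mm
Layer 470–350 hPa: Δp = 120 hPa = 12000 Pa, q̄ = 0.00051 kg/kg → 0.00051 × 12000 / 9.8 = 0.62 mm
PW = 15.12 + 1.38 + 3.21 + 0.62 = 20.33 ≈ 20.3 mm.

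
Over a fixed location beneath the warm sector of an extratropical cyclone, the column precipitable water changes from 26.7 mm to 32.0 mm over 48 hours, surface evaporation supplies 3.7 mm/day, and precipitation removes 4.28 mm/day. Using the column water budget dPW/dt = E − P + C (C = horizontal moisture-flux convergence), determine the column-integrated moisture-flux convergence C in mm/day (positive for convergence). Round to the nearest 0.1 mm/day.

C ≈ 3.2 mm/day

dPW/dt = (32.0 − 26.7) mm / (48/24 day) = +2.650 mm/day.
C = dPW/dt − E + P = (+2.650) − 3.7 + 4.28 = 3.2 mm/day.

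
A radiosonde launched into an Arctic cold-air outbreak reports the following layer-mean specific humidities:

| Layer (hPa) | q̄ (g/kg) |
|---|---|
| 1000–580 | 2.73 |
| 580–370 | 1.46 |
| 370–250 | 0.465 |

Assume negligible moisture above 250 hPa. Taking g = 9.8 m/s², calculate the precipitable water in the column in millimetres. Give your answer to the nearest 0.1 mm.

Precipitable water is the column-integrated vapour mass per unit area: PW = (1/g) Σ q̄ Δp, with q in kg/kg and Δp in Pa (1 kg/m² of water = 1 mm).
Layer 1000–580 hPa: Δp = 420 hPa = 42000 Pa, q̄ = 0.00273 kg/kg → 0.00273 × 42000 / 9.8 = 11.70 mm
Layer 580–370 hPa: Δp = 210 hPa = 21000 Pa, q̄ = 0.00146 kg/kg → 0.00146 × 21000 / 9.8 = 3.13 mm
Layer 370–250 hPa: Δp = 120 hPa = 12000 Pa, q̄ = 0.000465 kg/kg → 0.000465 × 12000 / 9.8 = 0.57 mm
PW = 11.70 + 3.13 + 0.57 = 15.40 ≈ 15.4 mm.

PW ≈ 15.4 mm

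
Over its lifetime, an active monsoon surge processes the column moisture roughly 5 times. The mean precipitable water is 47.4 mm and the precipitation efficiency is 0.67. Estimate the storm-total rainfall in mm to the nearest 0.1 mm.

Each cycle deposits ε × PW = 0.67 × 47.4 = 31.758 mm.
Over 5 cycles: 5 × 31.758 = 158.8 mm.

rainfall ≈ 158.8 mm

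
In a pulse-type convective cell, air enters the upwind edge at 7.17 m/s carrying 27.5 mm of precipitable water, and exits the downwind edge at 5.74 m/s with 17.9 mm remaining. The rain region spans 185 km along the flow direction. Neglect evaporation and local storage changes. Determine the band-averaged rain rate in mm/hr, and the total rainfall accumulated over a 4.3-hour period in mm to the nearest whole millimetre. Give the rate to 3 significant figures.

R ≈ 1.84 mm/hr; total ≈ 8 mm

Column moisture flux per unit crosswind length is F = V × PW.
Inflow: F_in = 7.17 × 27.5 = 197.175 mm·m/s
Outflow: F_out = 5.74 × 17.9 = 102.746 mm·m/s
Steady-state rate R = (F_in − F_out)/L = (197.175 − 102.746) / 185000 m = 5.104e-04 mm/s.
R = 5.104e-04 × 3600 = 1.84 mm/hr.
Over 4.3 h: total = 1.84 × 4.3 = 7.912 ≈ 8 mm.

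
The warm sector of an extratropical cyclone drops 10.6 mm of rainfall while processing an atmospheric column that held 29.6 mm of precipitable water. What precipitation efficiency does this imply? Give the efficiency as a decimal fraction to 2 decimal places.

ε ≈ 0.36

ε = rainfall / PW = 10.6 / 29.6 = 0.36.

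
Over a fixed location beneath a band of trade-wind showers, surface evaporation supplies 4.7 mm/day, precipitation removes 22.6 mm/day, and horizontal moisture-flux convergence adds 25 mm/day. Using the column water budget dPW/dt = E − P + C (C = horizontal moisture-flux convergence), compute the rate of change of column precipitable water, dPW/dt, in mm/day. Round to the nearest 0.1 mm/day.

dPW/dt = E − P + C = 4.7 − 22.6 + (25) = 7.1 mm/day.

dPW/dt ≈ 7.1 mm/day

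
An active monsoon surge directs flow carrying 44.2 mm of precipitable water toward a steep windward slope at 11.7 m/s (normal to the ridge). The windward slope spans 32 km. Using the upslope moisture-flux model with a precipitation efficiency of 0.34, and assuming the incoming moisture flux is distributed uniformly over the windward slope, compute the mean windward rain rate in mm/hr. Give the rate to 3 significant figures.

R ≈ 19.8 mm/hr

Incoming column moisture flux per unit ridge length: F = V × PW = 11.7 × 44.2 = 517.14 mm·m/s.
Spread over the 32 km slope with efficiency ε = 0.34: R = ε·F/W = 0.34 × 517.14 / 32000 m = 5.495e-03 mm/s.
R = 5.495e-03 × 3600 = 19.8 mm/hr.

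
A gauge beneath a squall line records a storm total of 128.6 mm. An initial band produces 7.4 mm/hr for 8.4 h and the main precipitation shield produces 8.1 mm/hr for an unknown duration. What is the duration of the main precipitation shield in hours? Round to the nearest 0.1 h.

duration ≈ 8.2 h

Known phases: 7.4 × 8.4 = 62.16 mm.
Remaining depth = 128.6 − 62.16 = 66.44 mm.
Duration = 66.44 / 8.1 = 8.2 h.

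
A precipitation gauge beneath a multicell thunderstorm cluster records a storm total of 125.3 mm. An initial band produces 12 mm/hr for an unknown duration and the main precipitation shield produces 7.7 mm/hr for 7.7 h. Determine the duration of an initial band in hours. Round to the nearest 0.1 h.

duration ≈ 5.5 h

Known phases: 7.7 × 7.7 = 59.29 mm.
Remaining depth = 125.3 − 59.29 = 66.01 mm.
Duration = 66.01 / 12 = 5.5 h.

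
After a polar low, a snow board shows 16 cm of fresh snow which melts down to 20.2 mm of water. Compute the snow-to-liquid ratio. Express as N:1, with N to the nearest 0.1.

ratio ≈ 7.9

Ratio = snow depth / SWE = 160 mm / 20.2 mm = 7.9, i.e. 7.9:1.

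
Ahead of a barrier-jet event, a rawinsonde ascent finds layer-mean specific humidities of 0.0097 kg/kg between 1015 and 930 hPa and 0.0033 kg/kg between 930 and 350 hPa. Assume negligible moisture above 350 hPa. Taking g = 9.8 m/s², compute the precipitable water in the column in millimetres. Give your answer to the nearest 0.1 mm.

PW ≈ 27.9 mm

Precipitable water is the column-integrated vapour mass per unit area: PW = (1/g) Σ q̄ Δp, with q in kg/kg and Δp in Pa (1 kg/m² of water = 1 mm).
Layer 1015–930 hPa: Δp = 85 hPa = 8500 Pa, q̄ = 0.0097 kg/kg → 0.0097 × 8500 / 9.8 = 8.41 mm
Layer 930–350 hPa: Δp = 580 hPa = 58000 Pa, q̄ = 0.0033 kg/kg → 0.0033 × 58000 / 9.8 = 19.53 mm
PW = 8.41 + 19.53 = 27.94 ≈ 27.9 mm.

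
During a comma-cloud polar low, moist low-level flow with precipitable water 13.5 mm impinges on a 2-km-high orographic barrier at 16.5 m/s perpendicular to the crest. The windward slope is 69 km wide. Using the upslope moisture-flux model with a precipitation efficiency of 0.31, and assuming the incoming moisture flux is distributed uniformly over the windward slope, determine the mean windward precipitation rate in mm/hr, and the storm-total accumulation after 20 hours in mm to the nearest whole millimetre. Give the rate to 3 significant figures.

R ≈ 3.60 mm/hr; total ≈ 72 mm

Incoming column moisture flux per unit ridge length: F = V × PW = 16.5 × 13.5 = 222.75 mm·m/s.
Spread over the 69 km slope with efficiency ε = 0.31: R = ε·F/W = 0.31 × 222.75 / 69000 m = 1.001e-03 mm/s.
R = 1.001e-03 × 3600 = 3.60 mm/hr.
Over 20 h: total = 3.60 × 20 = 72 mm.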